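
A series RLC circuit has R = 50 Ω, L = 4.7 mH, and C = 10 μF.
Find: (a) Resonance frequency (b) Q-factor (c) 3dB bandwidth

Step 1 — Resonance: ω₀ = 1/√(LC) = 1/√(0.0047·1e-05) = 4613 rad/s.
Step 2 — f₀ = ω₀/(2π) = 734.1 Hz.
Step 3 — Series Q: Q = ω₀L/R = 4613·0.0047/50 = 0.4336.
Step 4 — Bandwidth: Δω = ω₀/Q = 1.064e+04 rad/s; BW = Δω/(2π) = 1693 Hz.

(a) f₀ = 734.1 Hz  (b) Q = 0.4336  (c) BW = 1693 Hz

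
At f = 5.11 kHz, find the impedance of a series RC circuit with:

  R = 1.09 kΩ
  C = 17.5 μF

Step 1 — Angular frequency: ω = 2π·f = 2π·5110 = 3.211e+04 rad/s.
Step 2 — Component impedances:
  R: Z = R = 1090 Ω
  C: Z = 1/(jωC) = -j/(ω·C) = 0 - j1.78 Ω
Step 3 — Series combination: Z_total = R + C = 1090 - j1.78 Ω = 1090∠-0.1° Ω.

Z = 1090 - j1.78 Ω = 1090∠-0.1° Ω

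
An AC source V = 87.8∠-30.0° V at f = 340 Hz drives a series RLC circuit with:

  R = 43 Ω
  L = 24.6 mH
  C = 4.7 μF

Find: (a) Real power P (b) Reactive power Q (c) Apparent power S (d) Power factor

Step 1 — Angular frequency: ω = 2π·f = 2π·340 = 2136 rad/s.
Step 2 — Component impedances:
  R: Z = R = 43 Ω
  L: Z = jωL = j·2136·0.0246 = 0 + j52.55 Ω
  C: Z = 1/(jωC) = -j/(ω·C) = 0 - j99.6 Ω
Step 3 — Series combination: Z_total = R + L + C = 43 - j47.04 Ω = 63.73∠-47.6° Ω.
Step 4 — Source phasor: V = 87.8∠-30.0° V = 76.04 - j43.9 V.
Step 5 — Current: I = V / Z = 1.313 + j0.4159 A = 1.378∠17.6° A.
Step 6 — Complex power: S = V·I* = 81.6 - j89.28 VA.
Step 7 — Real power: P = Re(S) = 81.6 W.
Step 8 — Reactive power: Q = Im(S) = -89.28 VAR.
Step 9 — Apparent power: |S| = 121 VA.
Step 10 — Power factor: PF = P/|S| = 0.6747 (leading).

(a) P = 81.6 W  (b) Q = -89.28 VAR  (c) S = 121 VA  (d) PF = 0.6747 (leading)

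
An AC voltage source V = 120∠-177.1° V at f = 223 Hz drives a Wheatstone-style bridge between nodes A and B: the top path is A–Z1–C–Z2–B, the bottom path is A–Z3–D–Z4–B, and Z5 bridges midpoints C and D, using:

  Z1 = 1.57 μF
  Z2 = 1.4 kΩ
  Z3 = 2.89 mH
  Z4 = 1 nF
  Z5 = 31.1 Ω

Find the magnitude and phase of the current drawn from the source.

Step 1 — Angular frequency: ω = 2π·f = 2π·223 = 1401 rad/s.
Step 2 — Component impedances:
  Z1: Z = 1/(jωC) = -j/(ω·C) = 0 - j454.6 Ω
  Z2: Z = R = 1400 Ω
  Z3: Z = jωL = j·1401·0.00289 = 0 + j4.049 Ω
  Z4: Z = 1/(jωC) = -j/(ω·C) = 0 - j7.137e+05 Ω
  Z5: Z = R = 31.1 Ω
Step 3 — Bridge requires nodal analysis (the Z5 bridge couples midpoints C and D, so the two paths cannot be reduced to a simple series/parallel combination). Setting node B to ground and injecting 1 A at node A, the 3-node admittance system at A, C, D solves to V_A = Z_AB = 1431 - j0.9596 Ω = 1431∠-0.0° Ω.
Step 4 — Source phasor: V = 120∠-177.1° V = -119.8 - j6.071 V.
Step 5 — Ohm's law: I = V / Z_total = (-119.8 - j6.071) / (1431 - j0.9596) = -0.08372 - j0.004297 A.
Step 6 — Convert to polar: |I| = 0.08383 A, ∠I = -177.1°.

I = 0.08383∠-177.1° A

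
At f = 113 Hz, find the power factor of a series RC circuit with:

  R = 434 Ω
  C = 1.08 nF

Step 1 — Angular frequency: ω = 2π·f = 2π·113 = 710 rad/s.
Step 2 — Component impedances:
  R: Z = R = 434 Ω
  C: Z = 1/(jωC) = -j/(ω·C) = 0 - j1.304e+06 Ω
Step 3 — Series combination: Z_total = R + C = 434 - j1.304e+06 Ω = 1.304e+06∠-90.0° Ω.
Step 4 — Power factor: PF = cos(φ) = Re(Z)/|Z| = 434/1.304e+06 = 0.0003328.
Step 5 — Type: Im(Z) = -1.304e+06 ⇒ leading (phase φ = -90.0°).

PF = 0.0003328 (leading, φ = -90.0°)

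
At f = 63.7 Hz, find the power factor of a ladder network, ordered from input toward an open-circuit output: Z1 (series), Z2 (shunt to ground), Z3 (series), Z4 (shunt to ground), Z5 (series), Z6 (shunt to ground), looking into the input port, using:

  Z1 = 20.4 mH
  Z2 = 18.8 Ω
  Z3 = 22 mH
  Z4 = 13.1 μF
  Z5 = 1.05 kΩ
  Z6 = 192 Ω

Step 1 — Angular frequency: ω = 2π·f = 2π·63.7 = 400.2 rad/s.
Step 2 — Component impedances:
  Z1: Z = jωL = j·400.2·0.0204 = 0 + j8.165 Ω
  Z2: Z = R = 18.8 Ω
  Z3: Z = jωL = j·400.2·0.022 = 0 + j8.805 Ω
  Z4: Z = 1/(jωC) = -j/(ω·C) = 0 - j190.7 Ω
  Z5: Z = R = 1050 Ω
  Z6: Z = R = 192 Ω
Step 3 — Ladder network (open output): work backward from the far end, alternating series and parallel combinations. Z_in = 18.3 + j6.307 Ω = 19.36∠19.0° Ω.
Step 4 — Power factor: PF = cos(φ) = Re(Z)/|Z| = 18.304/19.36 = 0.9455.
Step 5 — Type: Im(Z) = 6.307 ⇒ lagging (phase φ = 19.0°).

PF = 0.9455 (lagging, φ = 19.0°)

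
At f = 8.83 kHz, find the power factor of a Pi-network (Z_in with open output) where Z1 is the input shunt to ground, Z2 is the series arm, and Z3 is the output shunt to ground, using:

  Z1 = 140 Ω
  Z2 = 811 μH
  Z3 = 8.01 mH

Step 1 — Angular frequency: ω = 2π·f = 2π·8830 = 5.548e+04 rad/s.
Step 2 — Component impedances:
  Z1: Z = R = 140 Ω
  Z2: Z = jωL = j·5.548e+04·0.000811 = 0 + j44.99 Ω
  Z3: Z = jωL = j·5.548e+04·0.00801 = 0 + j444.4 Ω
Step 3 — With open output, the series arm Z2 and the output shunt Z3 appear in series to ground: Z2 + Z3 = 0 + j489.4 Ω.
Step 4 — Parallel with input shunt Z1: Z_in = Z1 || (Z2 + Z3) = 129.4 + j37.02 Ω = 134.6∠16.0° Ω.
Step 5 — Power factor: PF = cos(φ) = Re(Z)/|Z| = 129.4/134.6 = 0.9614.
Step 6 — Type: Im(Z) = 37.02 ⇒ lagging (phase φ = 16.0°).

PF = 0.9614 (lagging, φ = 16.0°)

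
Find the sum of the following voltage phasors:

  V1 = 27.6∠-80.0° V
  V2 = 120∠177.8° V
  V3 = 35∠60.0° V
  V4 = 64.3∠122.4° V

Step 1 — Convert each phasor to rectangular form:
  V1 = 27.6·(cos(-80.0°) + j·sin(-80.0°)) = 4.793 - j27.18 V
  V2 = 120·(cos(177.8°) + j·sin(177.8°)) = -119.9 + j4.607 V
  V3 = 35·(cos(60.0°) + j·sin(60.0°)) = 17.5 + j30.31 V
  V4 = 64.3·(cos(122.4°) + j·sin(122.4°)) = -34.45 + j54.29 V
Step 2 — Sum components: V_total = -132.1 + j62.03 V.
Step 3 — Convert to polar: |V_total| = 145.9 V, ∠V_total = 154.8°.

V_total = 145.9∠154.8° V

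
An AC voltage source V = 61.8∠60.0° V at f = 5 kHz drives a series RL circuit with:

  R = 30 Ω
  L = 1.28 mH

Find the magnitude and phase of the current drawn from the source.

Step 1 — Angular frequency: ω = 2π·f = 2π·5000 = 3.142e+04 rad/s.
Step 2 — Component impedances:
  R: Z = R = 30 Ω
  L: Z = jωL = j·3.142e+04·0.00128 = 0 + j40.21 Ω
Step 3 — Series combination: Z_total = R + L = 30 + j40.21 Ω = 50.17∠53.3° Ω.
Step 4 — Source phasor: V = 61.8∠60.0° V = 30.9 + j53.52 V.
Step 5 — Ohm's law: I = V / Z_total = (30.9 + j53.52) / (30 + j40.21) = 1.223 + j0.1442 A.
Step 6 — Convert to polar: |I| = 1.232 A, ∠I = 6.7°.

I = 1.232∠6.7° A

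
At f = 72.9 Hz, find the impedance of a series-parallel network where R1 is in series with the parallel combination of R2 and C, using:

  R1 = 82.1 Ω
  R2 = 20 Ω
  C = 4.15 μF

Step 1 — Angular frequency: ω = 2π·f = 2π·72.9 = 458 rad/s.
Step 2 — Component impedances:
  R1: Z = R = 82.1 Ω
  R2: Z = R = 20 Ω
  C: Z = 1/(jωC) = -j/(ω·C) = 0 - j526.1 Ω
Step 3 — Parallel branch: R2 || C = 1/(1/R2 + 1/C) = 19.97 - j0.7593 Ω.
Step 4 — Series with R1: Z_total = R1 + (R2 || C) = 102.1 - j0.7593 Ω = 102.1∠-0.4° Ω.

Z = 102.1 - j0.7593 Ω = 102.1∠-0.4° Ω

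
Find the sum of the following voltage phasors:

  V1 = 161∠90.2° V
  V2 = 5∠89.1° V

Step 1 — Convert each phasor to rectangular form:
  V1 = 161·(cos(90.2°) + j·sin(90.2°)) = -0.562 + j161 V
  V2 = 5·(cos(89.1°) + j·sin(89.1°)) = 0.07854 + j4.999 V
Step 2 — Sum components: V_total = -0.4835 + j166 V.
Step 3 — Convert to polar: |V_total| = 166 V, ∠V_total = 90.2°.

V_total = 166∠90.2° V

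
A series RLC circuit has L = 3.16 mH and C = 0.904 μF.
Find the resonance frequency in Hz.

Step 1 — Resonance condition Im(Z)=0 gives ω₀ = 1/√(LC).
Step 2 — ω₀ = 1/√(0.00316·9.04e-07) = 1.871e+04 rad/s.
Step 3 — f₀ = ω₀/(2π) = 2978 Hz.

f₀ = 2978 Hz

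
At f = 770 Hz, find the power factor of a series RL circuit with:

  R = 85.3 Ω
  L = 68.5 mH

Step 1 — Angular frequency: ω = 2π·f = 2π·770 = 4838 rad/s.
Step 2 — Component impedances:
  R: Z = R = 85.3 Ω
  L: Z = jωL = j·4838·0.0685 = 0 + j331.4 Ω
Step 3 — Series combination: Z_total = R + L = 85.3 + j331.4 Ω = 342.2∠75.6° Ω.
Step 4 — Power factor: PF = cos(φ) = Re(Z)/|Z| = 85.3/342.2 = 0.2493.
Step 5 — Type: Im(Z) = 331.4 ⇒ lagging (phase φ = 75.6°).

PF = 0.2493 (lagging, φ = 75.6°)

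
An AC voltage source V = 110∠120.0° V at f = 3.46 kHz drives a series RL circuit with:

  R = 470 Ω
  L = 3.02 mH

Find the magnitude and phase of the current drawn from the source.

Step 1 — Angular frequency: ω = 2π·f = 2π·3460 = 2.174e+04 rad/s.
Step 2 — Component impedances:
  R: Z = R = 470 Ω
  L: Z = jωL = j·2.174e+04·0.00302 = 0 + j65.65 Ω
Step 3 — Series combination: Z_total = R + L = 470 + j65.65 Ω = 474.6∠8.0° Ω.
Step 4 — Source phasor: V = 110∠120.0° V = -55 + j95.26 V.
Step 5 — Ohm's law: I = V / Z_total = (-55 + j95.26) / (470 + j65.65) = -0.08701 + j0.2148 A.
Step 6 — Convert to polar: |I| = 0.2318 A, ∠I = 112.0°.

I = 0.2318∠112.0° A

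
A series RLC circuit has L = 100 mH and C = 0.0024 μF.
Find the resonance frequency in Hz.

Step 1 — Resonance condition Im(Z)=0 gives ω₀ = 1/√(LC).
Step 2 — ω₀ = 1/√(0.1·2.4e-09) = 6.455e+04 rad/s.
Step 3 — f₀ = ω₀/(2π) = 1.027e+04 Hz.

f₀ = 1.027e+04 Hz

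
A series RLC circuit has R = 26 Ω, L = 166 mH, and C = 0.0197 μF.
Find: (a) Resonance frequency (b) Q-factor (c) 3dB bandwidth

Step 1 — Resonance: ω₀ = 1/√(LC) = 1/√(0.166·1.97e-08) = 1.749e+04 rad/s.
Step 2 — f₀ = ω₀/(2π) = 2783 Hz.
Step 3 — Series Q: Q = ω₀L/R = 1.749e+04·0.166/26 = 111.6.
Step 4 — Bandwidth: Δω = ω₀/Q = 156.6 rad/s; BW = Δω/(2π) = 24.93 Hz.

(a) f₀ = 2783 Hz  (b) Q = 111.6  (c) BW = 24.93 Hz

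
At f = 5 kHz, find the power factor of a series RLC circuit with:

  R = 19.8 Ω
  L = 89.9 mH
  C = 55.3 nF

Step 1 — Angular frequency: ω = 2π·f = 2π·5000 = 3.142e+04 rad/s.
Step 2 — Component impedances:
  R: Z = R = 19.8 Ω
  L: Z = jωL = j·3.142e+04·0.0899 = 0 + j2824 Ω
  C: Z = 1/(jωC) = -j/(ω·C) = 0 - j575.6 Ω
Step 3 — Series combination: Z_total = R + L + C = 19.8 + j2249 Ω = 2249∠89.5° Ω.
Step 4 — Power factor: PF = cos(φ) = Re(Z)/|Z| = 19.8/2248.8 = 0.008805.
Step 5 — Type: Im(Z) = 2249 ⇒ lagging (phase φ = 89.5°).

PF = 0.008805 (lagging, φ = 89.5°)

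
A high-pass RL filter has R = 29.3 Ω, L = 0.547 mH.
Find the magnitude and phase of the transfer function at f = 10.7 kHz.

Step 1 — Angular frequency: ω = 2π·1.07e+04 = 6.723e+04 rad/s.
Step 2 — Transfer function: H(jω) = jωL/(R + jωL).
Step 3 — Numerator jωL = j·36.77; denominator R + jωL = 29.3 + j36.77.
Step 4 — H = 0.6117 + j0.4874.
Step 5 — Magnitude: |H| = 0.7821 (-2.1 dB); phase: φ = 38.5°.

|H| = 0.7821 (-2.1 dB), φ = 38.5°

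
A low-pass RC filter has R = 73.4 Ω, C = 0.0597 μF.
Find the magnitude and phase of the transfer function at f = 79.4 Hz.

Step 1 — Angular frequency: ω = 2π·79.4 = 498.9 rad/s.
Step 2 — Transfer function: H(jω) = 1/(1 + jωRC).
Step 3 — Denominator: 1 + jωRC = 1 + j·498.9·73.4·5.97e-08 = 1 + j0.002186.
Step 4 — H = 1 - j0.002186.
Step 5 — Magnitude: |H| = 1 (-0.0 dB); phase: φ = -0.1°.

|H| = 1 (-0.0 dB), φ = -0.1°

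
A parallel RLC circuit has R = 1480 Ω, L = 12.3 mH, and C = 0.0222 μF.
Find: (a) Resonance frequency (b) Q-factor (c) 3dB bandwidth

Step 1 — Resonance: ω₀ = 1/√(LC) = 1/√(0.0123·2.22e-08) = 6.052e+04 rad/s.
Step 2 — f₀ = ω₀/(2π) = 9631 Hz.
Step 3 — Parallel Q: Q = R/(ω₀L) = 1480/(6.052e+04·0.0123) = 1.988.
Step 4 — Bandwidth: Δω = ω₀/Q = 3.044e+04 rad/s; BW = Δω/(2π) = 4844 Hz.

(a) f₀ = 9631 Hz  (b) Q = 1.988  (c) BW = 4844 Hz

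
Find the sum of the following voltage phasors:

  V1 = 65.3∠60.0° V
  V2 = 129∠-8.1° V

Step 1 — Convert each phasor to rectangular form:
  V1 = 65.3·(cos(60.0°) + j·sin(60.0°)) = 32.65 + j56.55 V
  V2 = 129·(cos(-8.1°) + j·sin(-8.1°)) = 127.7 - j18.18 V
Step 2 — Sum components: V_total = 160.4 + j38.38 V.
Step 3 — Convert to polar: |V_total| = 164.9 V, ∠V_total = 13.5°.

V_total = 164.9∠13.5° V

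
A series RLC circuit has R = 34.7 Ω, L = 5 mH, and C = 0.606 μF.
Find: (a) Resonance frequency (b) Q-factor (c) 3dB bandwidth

Step 1 — Resonance: ω₀ = 1/√(LC) = 1/√(0.005·6.06e-07) = 1.817e+04 rad/s.
Step 2 — f₀ = ω₀/(2π) = 2891 Hz.
Step 3 — Series Q: Q = ω₀L/R = 1.817e+04·0.005/34.7 = 2.618.
Step 4 — Bandwidth: Δω = ω₀/Q = 6940 rad/s; BW = Δω/(2π) = 1105 Hz.

(a) f₀ = 2891 Hz  (b) Q = 2.618  (c) BW = 1105 Hz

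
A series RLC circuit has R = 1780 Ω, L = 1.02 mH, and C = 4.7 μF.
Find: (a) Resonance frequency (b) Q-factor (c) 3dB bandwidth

Step 1 — Resonance: ω₀ = 1/√(LC) = 1/√(0.00102·4.7e-06) = 1.444e+04 rad/s.
Step 2 — f₀ = ω₀/(2π) = 2299 Hz.
Step 3 — Series Q: Q = ω₀L/R = 1.444e+04·0.00102/1780 = 0.008276.
Step 4 — Bandwidth: Δω = ω₀/Q = 1.745e+06 rad/s; BW = Δω/(2π) = 2.777e+05 Hz.

(a) f₀ = 2299 Hz  (b) Q = 0.008276  (c) BW = 2.777e+05 Hz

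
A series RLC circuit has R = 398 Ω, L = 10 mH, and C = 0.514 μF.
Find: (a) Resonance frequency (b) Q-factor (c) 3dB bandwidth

Step 1 — Resonance condition Im(Z)=0 gives ω₀ = 1/√(LC).
Step 2 — ω₀ = 1/√(0.01·5.14e-07) = 1.395e+04 rad/s.
Step 3 — f₀ = ω₀/(2π) = 2220 Hz.
Step 4 — Series Q: Q = ω₀L/R = 1.395e+04·0.01/398 = 0.3505.
Step 5 — 3dB bandwidth: Δω = ω₀/Q = 3.98e+04 rad/s; BW = Δω/(2π) = 6334 Hz.

(a) f₀ = 2220 Hz  (b) Q = 0.3505  (c) BW = 6334 Hz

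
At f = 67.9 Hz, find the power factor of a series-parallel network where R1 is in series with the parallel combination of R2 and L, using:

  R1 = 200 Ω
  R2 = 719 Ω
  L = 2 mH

Step 1 — Angular frequency: ω = 2π·f = 2π·67.9 = 426.6 rad/s.
Step 2 — Component impedances:
  R1: Z = R = 200 Ω
  R2: Z = R = 719 Ω
  L: Z = jωL = j·426.6·0.002 = 0 + j0.8533 Ω
Step 3 — Parallel branch: R2 || L = 1/(1/R2 + 1/L) = 0.001013 + j0.8533 Ω.
Step 4 — Series with R1: Z_total = R1 + (R2 || L) = 200 + j0.8533 Ω = 200∠0.2° Ω.
Step 5 — Power factor: PF = cos(φ) = Re(Z)/|Z| = 200/200 = 1.
Step 6 — Type: Im(Z) = 0.8533 ⇒ lagging (phase φ = 0.2°).

PF = 1 (lagging, φ = 0.2°)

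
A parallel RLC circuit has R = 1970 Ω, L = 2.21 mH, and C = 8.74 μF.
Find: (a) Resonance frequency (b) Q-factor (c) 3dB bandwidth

Step 1 — Resonance: ω₀ = 1/√(LC) = 1/√(0.00221·8.74e-06) = 7195 rad/s.
Step 2 — f₀ = ω₀/(2π) = 1145 Hz.
Step 3 — Parallel Q: Q = R/(ω₀L) = 1970/(7195·0.00221) = 123.9.
Step 4 — Bandwidth: Δω = ω₀/Q = 58.08 rad/s; BW = Δω/(2π) = 9.244 Hz.

(a) f₀ = 1145 Hz  (b) Q = 123.9  (c) BW = 9.244 Hz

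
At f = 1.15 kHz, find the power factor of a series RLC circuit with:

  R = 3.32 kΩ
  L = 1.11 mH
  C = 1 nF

Step 1 — Angular frequency: ω = 2π·f = 2π·1150 = 7226 rad/s.
Step 2 — Component impedances:
  R: Z = R = 3320 Ω
  L: Z = jωL = j·7226·0.00111 = 0 + j8.02 Ω
  C: Z = 1/(jωC) = -j/(ω·C) = 0 - j1.384e+05 Ω
Step 3 — Series combination: Z_total = R + L + C = 3320 - j1.384e+05 Ω = 1.384e+05∠-88.6° Ω.
Step 4 — Power factor: PF = cos(φ) = Re(Z)/|Z| = 3320/1.3843e+05 = 0.02398.
Step 5 — Type: Im(Z) = -1.384e+05 ⇒ leading (phase φ = -88.6°).

PF = 0.02398 (leading, φ = -88.6°)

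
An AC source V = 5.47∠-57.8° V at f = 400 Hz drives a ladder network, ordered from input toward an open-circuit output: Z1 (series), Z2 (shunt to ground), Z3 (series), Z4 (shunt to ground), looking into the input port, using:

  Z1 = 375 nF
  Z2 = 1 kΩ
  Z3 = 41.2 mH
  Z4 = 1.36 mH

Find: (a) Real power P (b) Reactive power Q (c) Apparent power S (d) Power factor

Step 1 — Angular frequency: ω = 2π·f = 2π·400 = 2513 rad/s.
Step 2 — Component impedances:
  Z1: Z = 1/(jωC) = -j/(ω·C) = 0 - j1061 Ω
  Z2: Z = R = 1000 Ω
  Z3: Z = jωL = j·2513·0.0412 = 0 + j103.5 Ω
  Z4: Z = jωL = j·2513·0.00136 = 0 + j3.418 Ω
Step 3 — Ladder network (open output): work backward from the far end, alternating series and parallel combinations. Z_in = 11.31 - j955.3 Ω = 955.3∠-89.3° Ω.
Step 4 — Source phasor: V = 5.47∠-57.8° V = 2.915 - j4.629 V.
Step 5 — Current: I = V / Z = 0.004881 + j0.002993 A = 0.005726∠31.5° A.
Step 6 — Complex power: S = V·I* = 0.0003708 - j0.03132 VA.
Step 7 — Real power: P = Re(S) = 0.0003708 W.
Step 8 — Reactive power: Q = Im(S) = -0.03132 VAR.
Step 9 — Apparent power: |S| = 0.03132 VA.
Step 10 — Power factor: PF = P/|S| = 0.01184 (leading).

(a) P = 0.0003708 W  (b) Q = -0.03132 VAR  (c) S = 0.03132 VA  (d) PF = 0.01184 (leading)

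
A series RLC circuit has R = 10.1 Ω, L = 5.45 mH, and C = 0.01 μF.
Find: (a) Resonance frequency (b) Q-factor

Step 1 — Resonance condition Im(Z)=0 gives ω₀ = 1/√(LC).
Step 2 — ω₀ = 1/√(0.00545·1e-08) = 1.355e+05 rad/s.
Step 3 — f₀ = ω₀/(2π) = 2.156e+04 Hz.
Step 4 — Series Q: Q = ω₀L/R = 1.355e+05·0.00545/10.1 = 73.09.

(a) f₀ = 2.156e+04 Hz  (b) Q = 73.09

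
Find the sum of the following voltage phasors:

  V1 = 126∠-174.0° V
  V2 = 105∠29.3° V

Step 1 — Convert each phasor to rectangular form:
  V1 = 126·(cos(-174.0°) + j·sin(-174.0°)) = -125.3 - j13.17 V
  V2 = 105·(cos(29.3°) + j·sin(29.3°)) = 91.57 + j51.39 V
Step 2 — Sum components: V_total = -33.74 + j38.21 V.
Step 3 — Convert to polar: |V_total| = 50.98 V, ∠V_total = 131.4°.

V_total = 50.98∠131.4° V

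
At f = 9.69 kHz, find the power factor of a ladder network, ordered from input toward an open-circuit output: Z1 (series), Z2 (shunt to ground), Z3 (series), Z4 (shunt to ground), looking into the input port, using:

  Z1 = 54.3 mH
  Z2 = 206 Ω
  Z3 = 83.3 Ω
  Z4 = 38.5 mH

Step 1 — Angular frequency: ω = 2π·f = 2π·9690 = 6.088e+04 rad/s.
Step 2 — Component impedances:
  Z1: Z = jωL = j·6.088e+04·0.0543 = 0 + j3306 Ω
  Z2: Z = R = 206 Ω
  Z3: Z = R = 83.3 Ω
  Z4: Z = jωL = j·6.088e+04·0.0385 = 0 + j2344 Ω
Step 3 — Ladder network (open output): work backward from the far end, alternating series and parallel combinations. Z_in = 203.8 + j3324 Ω = 3330∠86.5° Ω.
Step 4 — Power factor: PF = cos(φ) = Re(Z)/|Z| = 203.8/3330 = 0.0612.
Step 5 — Type: Im(Z) = 3324 ⇒ lagging (phase φ = 86.5°).

PF = 0.0612 (lagging, φ = 86.5°)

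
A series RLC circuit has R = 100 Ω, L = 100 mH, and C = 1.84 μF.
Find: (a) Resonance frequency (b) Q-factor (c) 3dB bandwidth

Step 1 — Resonance: ω₀ = 1/√(LC) = 1/√(0.1·1.84e-06) = 2331 rad/s.
Step 2 — f₀ = ω₀/(2π) = 371 Hz.
Step 3 — Series Q: Q = ω₀L/R = 2331·0.1/100 = 2.331.
Step 4 — Bandwidth: Δω = ω₀/Q = 1000 rad/s; BW = Δω/(2π) = 159.2 Hz.

(a) f₀ = 371 Hz  (b) Q = 2.331  (c) BW = 159.2 Hz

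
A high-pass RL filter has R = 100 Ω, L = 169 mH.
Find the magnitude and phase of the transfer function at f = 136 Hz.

Step 1 — Angular frequency: ω = 2π·136 = 854.5 rad/s.
Step 2 — Transfer function: H(jω) = jωL/(R + jωL).
Step 3 — Numerator jωL = j·144.4; denominator R + jωL = 100 + j144.4.
Step 4 — H = 0.6759 + j0.468.
Step 5 — Magnitude: |H| = 0.8221 (-1.7 dB); phase: φ = 34.7°.

|H| = 0.8221 (-1.7 dB), φ = 34.7°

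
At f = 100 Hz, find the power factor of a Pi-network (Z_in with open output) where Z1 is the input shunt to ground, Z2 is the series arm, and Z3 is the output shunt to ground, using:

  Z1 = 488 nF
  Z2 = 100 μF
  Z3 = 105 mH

Step 1 — Angular frequency: ω = 2π·f = 2π·100 = 628.3 rad/s.
Step 2 — Component impedances:
  Z1: Z = 1/(jωC) = -j/(ω·C) = 0 - j3261 Ω
  Z2: Z = 1/(jωC) = -j/(ω·C) = 0 - j15.92 Ω
  Z3: Z = jωL = j·628.3·0.105 = 0 + j65.97 Ω
Step 3 — With open output, the series arm Z2 and the output shunt Z3 appear in series to ground: Z2 + Z3 = 0 + j50.06 Ω.
Step 4 — Parallel with input shunt Z1: Z_in = Z1 || (Z2 + Z3) = 0 + j50.84 Ω = 50.84∠90.0° Ω.
Step 5 — Power factor: PF = cos(φ) = Re(Z)/|Z| = -0/50.84 = -0.
Step 6 — Type: Im(Z) = 50.84 ⇒ lagging (phase φ = 90.0°).

PF = -0 (lagging, φ = 90.0°)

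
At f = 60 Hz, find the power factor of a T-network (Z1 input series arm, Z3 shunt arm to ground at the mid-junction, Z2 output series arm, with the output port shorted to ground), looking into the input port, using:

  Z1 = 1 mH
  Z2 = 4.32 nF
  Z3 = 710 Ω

Step 1 — Angular frequency: ω = 2π·f = 2π·60 = 377 rad/s.
Step 2 — Component impedances:
  Z1: Z = jωL = j·377·0.001 = 0 + j0.377 Ω
  Z2: Z = 1/(jωC) = -j/(ω·C) = 0 - j6.14e+05 Ω
  Z3: Z = R = 710 Ω
Step 3 — With the output port shorted to ground, the output series arm Z2 runs from the junction to ground; the shunt arm Z3 also runs from the junction to ground. They appear in parallel: Z3 || Z2 = 710 - j0.821 Ω.
Step 4 — Series with input arm Z1: Z_in = Z1 + (Z3 || Z2) = 710 - j0.444 Ω = 710∠-0.0° Ω.
Step 5 — Power factor: PF = cos(φ) = Re(Z)/|Z| = 710/710 = 1.
Step 6 — Type: Im(Z) = -0.444 ⇒ leading (phase φ = -0.0°).

PF = 1 (leading, φ = -0.0°)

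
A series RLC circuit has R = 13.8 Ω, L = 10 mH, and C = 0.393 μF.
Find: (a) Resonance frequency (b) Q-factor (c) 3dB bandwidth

Step 1 — Resonance condition Im(Z)=0 gives ω₀ = 1/√(LC).
Step 2 — ω₀ = 1/√(0.01·3.93e-07) = 1.595e+04 rad/s.
Step 3 — f₀ = ω₀/(2π) = 2539 Hz.
Step 4 — Series Q: Q = ω₀L/R = 1.595e+04·0.01/13.8 = 11.56.
Step 5 — 3dB bandwidth: Δω = ω₀/Q = 1380 rad/s; BW = Δω/(2π) = 219.6 Hz.

(a) f₀ = 2539 Hz  (b) Q = 11.56  (c) BW = 219.6 Hz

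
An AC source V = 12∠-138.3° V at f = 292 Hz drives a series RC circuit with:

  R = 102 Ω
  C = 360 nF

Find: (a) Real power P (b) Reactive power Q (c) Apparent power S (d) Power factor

Step 1 — Angular frequency: ω = 2π·f = 2π·292 = 1835 rad/s.
Step 2 — Component impedances:
  R: Z = R = 102 Ω
  C: Z = 1/(jωC) = -j/(ω·C) = 0 - j1514 Ω
Step 3 — Series combination: Z_total = R + C = 102 - j1514 Ω = 1517∠-86.1° Ω.
Step 4 — Source phasor: V = 12∠-138.3° V = -8.96 - j7.983 V.
Step 5 — Current: I = V / Z = 0.004852 - j0.006245 A = 0.007908∠-52.2° A.
Step 6 — Complex power: S = V·I* = 0.006379 - j0.09468 VA.
Step 7 — Real power: P = Re(S) = 0.006379 W.
Step 8 — Reactive power: Q = Im(S) = -0.09468 VAR.
Step 9 — Apparent power: |S| = 0.0949 VA.
Step 10 — Power factor: PF = P/|S| = 0.06722 (leading).

(a) P = 0.006379 W  (b) Q = -0.09468 VAR  (c) S = 0.0949 VA  (d) PF = 0.06722 (leading)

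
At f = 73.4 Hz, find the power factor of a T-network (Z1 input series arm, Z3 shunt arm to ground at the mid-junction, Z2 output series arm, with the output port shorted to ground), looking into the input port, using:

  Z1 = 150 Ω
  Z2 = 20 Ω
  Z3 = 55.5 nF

Step 1 — Angular frequency: ω = 2π·f = 2π·73.4 = 461.2 rad/s.
Step 2 — Component impedances:
  Z1: Z = R = 150 Ω
  Z2: Z = R = 20 Ω
  Z3: Z = 1/(jωC) = -j/(ω·C) = 0 - j3.907e+04 Ω
Step 3 — With the output port shorted to ground, the output series arm Z2 runs from the junction to ground; the shunt arm Z3 also runs from the junction to ground. They appear in parallel: Z3 || Z2 = 20 - j0.01024 Ω.
Step 4 — Series with input arm Z1: Z_in = Z1 + (Z3 || Z2) = 170 - j0.01024 Ω = 170∠-0.0° Ω.
Step 5 — Power factor: PF = cos(φ) = Re(Z)/|Z| = 170/170 = 1.
Step 6 — Type: Im(Z) = -0.01024 ⇒ leading (phase φ = -0.0°).

PF = 1 (leading, φ = -0.0°)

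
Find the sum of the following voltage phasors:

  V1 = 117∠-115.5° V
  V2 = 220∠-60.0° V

Step 1 — Convert each phasor to rectangular form:
  V1 = 117·(cos(-115.5°) + j·sin(-115.5°)) = -50.37 - j105.6 V
  V2 = 220·(cos(-60.0°) + j·sin(-60.0°)) = 110 - j190.5 V
Step 2 — Sum components: V_total = 59.63 - j296.1 V.
Step 3 — Convert to polar: |V_total| = 302.1 V, ∠V_total = -78.6°.

V_total = 302.1∠-78.6° V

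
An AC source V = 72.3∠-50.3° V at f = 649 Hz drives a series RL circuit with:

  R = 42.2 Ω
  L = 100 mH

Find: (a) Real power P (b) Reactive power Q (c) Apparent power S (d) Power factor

Step 1 — Angular frequency: ω = 2π·f = 2π·649 = 4078 rad/s.
Step 2 — Component impedances:
  R: Z = R = 42.2 Ω
  L: Z = jωL = j·4078·0.1 = 0 + j407.8 Ω
Step 3 — Series combination: Z_total = R + L = 42.2 + j407.8 Ω = 410∠84.1° Ω.
Step 4 — Source phasor: V = 72.3∠-50.3° V = 46.18 - j55.63 V.
Step 5 — Current: I = V / Z = -0.1234 - j0.126 A = 0.1764∠-134.4° A.
Step 6 — Complex power: S = V·I* = 1.313 + j12.68 VA.
Step 7 — Real power: P = Re(S) = 1.313 W.
Step 8 — Reactive power: Q = Im(S) = 12.68 VAR.
Step 9 — Apparent power: |S| = 12.75 VA.
Step 10 — Power factor: PF = P/|S| = 0.1029 (lagging).

(a) P = 1.313 W  (b) Q = 12.68 VAR  (c) S = 12.75 VA  (d) PF = 0.1029 (lagging)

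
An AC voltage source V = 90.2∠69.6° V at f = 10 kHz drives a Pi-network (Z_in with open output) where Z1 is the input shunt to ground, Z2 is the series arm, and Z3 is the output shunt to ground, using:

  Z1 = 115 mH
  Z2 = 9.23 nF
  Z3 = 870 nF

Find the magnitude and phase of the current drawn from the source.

Step 1 — Angular frequency: ω = 2π·f = 2π·1e+04 = 6.283e+04 rad/s.
Step 2 — Component impedances:
  Z1: Z = jωL = j·6.283e+04·0.115 = 0 + j7226 Ω
  Z2: Z = 1/(jωC) = -j/(ω·C) = 0 - j1724 Ω
  Z3: Z = 1/(jωC) = -j/(ω·C) = 0 - j18.29 Ω
Step 3 — With open output, the series arm Z2 and the output shunt Z3 appear in series to ground: Z2 + Z3 = 0 - j1743 Ω.
Step 4 — Parallel with input shunt Z1: Z_in = Z1 || (Z2 + Z3) = 0 - j2296 Ω = 2296∠-90.0° Ω.
Step 5 — Source phasor: V = 90.2∠69.6° V = 31.44 + j84.54 V.
Step 6 — Ohm's law: I = V / Z_total = (31.44 + j84.54) / (0 - j2296) = -0.03681 + j0.01369 A.
Step 7 — Convert to polar: |I| = 0.03928 A, ∠I = 159.6°.

I = 0.03928∠159.6° A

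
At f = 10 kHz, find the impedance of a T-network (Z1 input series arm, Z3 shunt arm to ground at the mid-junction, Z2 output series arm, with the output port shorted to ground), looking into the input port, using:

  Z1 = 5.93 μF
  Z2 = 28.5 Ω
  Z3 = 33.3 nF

Step 1 — Angular frequency: ω = 2π·f = 2π·1e+04 = 6.283e+04 rad/s.
Step 2 — Component impedances:
  Z1: Z = 1/(jωC) = -j/(ω·C) = 0 - j2.684 Ω
  Z2: Z = R = 28.5 Ω
  Z3: Z = 1/(jωC) = -j/(ω·C) = 0 - j477.9 Ω
Step 3 — With the output port shorted to ground, the output series arm Z2 runs from the junction to ground; the shunt arm Z3 also runs from the junction to ground. They appear in parallel: Z3 || Z2 = 28.4 - j1.693 Ω.
Step 4 — Series with input arm Z1: Z_in = Z1 + (Z3 || Z2) = 28.4 - j4.377 Ω = 28.73∠-8.8° Ω.

Z = 28.4 - j4.377 Ω = 28.73∠-8.8° Ω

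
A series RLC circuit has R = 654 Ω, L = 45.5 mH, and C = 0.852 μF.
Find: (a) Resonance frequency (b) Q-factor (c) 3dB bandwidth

Step 1 — Resonance condition Im(Z)=0 gives ω₀ = 1/√(LC).
Step 2 — ω₀ = 1/√(0.0455·8.52e-07) = 5079 rad/s.
Step 3 — f₀ = ω₀/(2π) = 808.3 Hz.
Step 4 — Series Q: Q = ω₀L/R = 5079·0.0455/654 = 0.3534.
Step 5 — 3dB bandwidth: Δω = ω₀/Q = 1.437e+04 rad/s; BW = Δω/(2π) = 2288 Hz.

(a) f₀ = 808.3 Hz  (b) Q = 0.3534  (c) BW = 2288 Hz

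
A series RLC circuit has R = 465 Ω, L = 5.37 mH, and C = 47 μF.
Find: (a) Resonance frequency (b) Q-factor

Step 1 — Resonance condition Im(Z)=0 gives ω₀ = 1/√(LC).
Step 2 — ω₀ = 1/√(0.00537·4.7e-05) = 1991 rad/s.
Step 3 — f₀ = ω₀/(2π) = 316.8 Hz.
Step 4 — Series Q: Q = ω₀L/R = 1991·0.00537/465 = 0.02299.

(a) f₀ = 316.8 Hz  (b) Q = 0.02299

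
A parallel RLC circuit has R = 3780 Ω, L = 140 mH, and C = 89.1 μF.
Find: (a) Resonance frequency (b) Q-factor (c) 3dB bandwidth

Step 1 — Resonance: ω₀ = 1/√(LC) = 1/√(0.14·8.91e-05) = 283.1 rad/s.
Step 2 — f₀ = ω₀/(2π) = 45.06 Hz.
Step 3 — Parallel Q: Q = R/(ω₀L) = 3780/(283.1·0.14) = 95.36.
Step 4 — Bandwidth: Δω = ω₀/Q = 2.969 rad/s; BW = Δω/(2π) = 0.4726 Hz.

(a) f₀ = 45.06 Hz  (b) Q = 95.36  (c) BW = 0.4726 Hz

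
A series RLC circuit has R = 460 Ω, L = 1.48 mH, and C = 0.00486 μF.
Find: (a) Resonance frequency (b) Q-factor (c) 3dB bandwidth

Step 1 — Resonance condition Im(Z)=0 gives ω₀ = 1/√(LC).
Step 2 — ω₀ = 1/√(0.00148·4.86e-09) = 3.729e+05 rad/s.
Step 3 — f₀ = ω₀/(2π) = 5.934e+04 Hz.
Step 4 — Series Q: Q = ω₀L/R = 3.729e+05·0.00148/460 = 1.2.
Step 5 — 3dB bandwidth: Δω = ω₀/Q = 3.108e+05 rad/s; BW = Δω/(2π) = 4.947e+04 Hz.

(a) f₀ = 5.934e+04 Hz  (b) Q = 1.2  (c) BW = 4.947e+04 Hz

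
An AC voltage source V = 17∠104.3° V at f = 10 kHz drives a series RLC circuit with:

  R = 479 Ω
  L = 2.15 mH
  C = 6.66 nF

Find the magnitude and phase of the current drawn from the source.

Step 1 — Angular frequency: ω = 2π·f = 2π·1e+04 = 6.283e+04 rad/s.
Step 2 — Component impedances:
  R: Z = R = 479 Ω
  L: Z = jωL = j·6.283e+04·0.00215 = 0 + j135.1 Ω
  C: Z = 1/(jωC) = -j/(ω·C) = 0 - j2390 Ω
Step 3 — Series combination: Z_total = R + L + C = 479 - j2255 Ω = 2305∠-78.0° Ω.
Step 4 — Source phasor: V = 17∠104.3° V = -4.199 + j16.47 V.
Step 5 — Ohm's law: I = V / Z_total = (-4.199 + j16.47) / (479 - j2255) = -0.007369 - j0.0002967 A.
Step 6 — Convert to polar: |I| = 0.007375 A, ∠I = -177.7°.

I = 0.007375∠-177.7° A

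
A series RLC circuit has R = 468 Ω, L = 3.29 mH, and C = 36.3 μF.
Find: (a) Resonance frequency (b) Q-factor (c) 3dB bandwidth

Step 1 — Resonance: ω₀ = 1/√(LC) = 1/√(0.00329·3.63e-05) = 2894 rad/s.
Step 2 — f₀ = ω₀/(2π) = 460.5 Hz.
Step 3 — Series Q: Q = ω₀L/R = 2894·0.00329/468 = 0.02034.
Step 4 — Bandwidth: Δω = ω₀/Q = 1.422e+05 rad/s; BW = Δω/(2π) = 2.264e+04 Hz.

(a) f₀ = 460.5 Hz  (b) Q = 0.02034  (c) BW = 2.264e+04 Hz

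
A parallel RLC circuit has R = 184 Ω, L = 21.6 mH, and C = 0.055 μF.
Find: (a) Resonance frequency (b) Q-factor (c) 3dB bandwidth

Step 1 — Resonance: ω₀ = 1/√(LC) = 1/√(0.0216·5.5e-08) = 2.901e+04 rad/s.
Step 2 — f₀ = ω₀/(2π) = 4618 Hz.
Step 3 — Parallel Q: Q = R/(ω₀L) = 184/(2.901e+04·0.0216) = 0.2936.
Step 4 — Bandwidth: Δω = ω₀/Q = 9.881e+04 rad/s; BW = Δω/(2π) = 1.573e+04 Hz.

(a) f₀ = 4618 Hz  (b) Q = 0.2936  (c) BW = 1.573e+04 Hz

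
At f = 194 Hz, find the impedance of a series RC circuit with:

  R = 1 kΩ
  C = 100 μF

Step 1 — Angular frequency: ω = 2π·f = 2π·194 = 1219 rad/s.
Step 2 — Component impedances:
  R: Z = R = 1000 Ω
  C: Z = 1/(jωC) = -j/(ω·C) = 0 - j8.204 Ω
Step 3 — Series combination: Z_total = R + C = 1000 - j8.204 Ω = 1000∠-0.5° Ω.

Z = 1000 - j8.204 Ω = 1000∠-0.5° Ω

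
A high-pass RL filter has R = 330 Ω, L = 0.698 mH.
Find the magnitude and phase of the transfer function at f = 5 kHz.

Step 1 — Angular frequency: ω = 2π·5000 = 3.142e+04 rad/s.
Step 2 — Transfer function: H(jω) = jωL/(R + jωL).
Step 3 — Numerator jωL = j·21.93; denominator R + jωL = 330 + j21.93.
Step 4 — H = 0.004396 + j0.06616.
Step 5 — Magnitude: |H| = 0.0663 (-23.6 dB); phase: φ = 86.2°.

|H| = 0.0663 (-23.6 dB), φ = 86.2°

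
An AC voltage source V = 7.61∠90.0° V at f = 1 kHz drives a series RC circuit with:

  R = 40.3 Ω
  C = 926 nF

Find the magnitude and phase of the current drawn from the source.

Step 1 — Angular frequency: ω = 2π·f = 2π·1000 = 6283 rad/s.
Step 2 — Component impedances:
  R: Z = R = 40.3 Ω
  C: Z = 1/(jωC) = -j/(ω·C) = 0 - j171.9 Ω
Step 3 — Series combination: Z_total = R + C = 40.3 - j171.9 Ω = 176.5∠-76.8° Ω.
Step 4 — Source phasor: V = 7.61∠90.0° V = 0 + j7.61 V.
Step 5 — Ohm's law: I = V / Z_total = (0 + j7.61) / (40.3 - j171.9) = -0.04197 + j0.009841 A.
Step 6 — Convert to polar: |I| = 0.04311 A, ∠I = 166.8°.

I = 0.04311∠166.8° A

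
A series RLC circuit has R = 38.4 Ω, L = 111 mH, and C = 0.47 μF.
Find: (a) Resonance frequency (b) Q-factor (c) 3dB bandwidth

Step 1 — Resonance: ω₀ = 1/√(LC) = 1/√(0.111·4.7e-07) = 4378 rad/s.
Step 2 — f₀ = ω₀/(2π) = 696.8 Hz.
Step 3 — Series Q: Q = ω₀L/R = 4378·0.111/38.4 = 12.66.
Step 4 — Bandwidth: Δω = ω₀/Q = 345.9 rad/s; BW = Δω/(2π) = 55.06 Hz.

(a) f₀ = 696.8 Hz  (b) Q = 12.66  (c) BW = 55.06 Hz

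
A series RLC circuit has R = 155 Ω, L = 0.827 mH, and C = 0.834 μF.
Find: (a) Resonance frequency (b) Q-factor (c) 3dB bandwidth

Step 1 — Resonance condition Im(Z)=0 gives ω₀ = 1/√(LC).
Step 2 — ω₀ = 1/√(0.000827·8.34e-07) = 3.808e+04 rad/s.
Step 3 — f₀ = ω₀/(2π) = 6060 Hz.
Step 4 — Series Q: Q = ω₀L/R = 3.808e+04·0.000827/155 = 0.2032.
Step 5 — 3dB bandwidth: Δω = ω₀/Q = 1.874e+05 rad/s; BW = Δω/(2π) = 2.983e+04 Hz.

(a) f₀ = 6060 Hz  (b) Q = 0.2032  (c) BW = 2.983e+04 Hz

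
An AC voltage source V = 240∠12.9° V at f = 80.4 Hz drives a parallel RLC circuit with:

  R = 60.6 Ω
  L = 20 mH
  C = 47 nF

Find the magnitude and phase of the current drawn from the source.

Step 1 — Angular frequency: ω = 2π·f = 2π·80.4 = 505.2 rad/s.
Step 2 — Component impedances:
  R: Z = R = 60.6 Ω
  L: Z = jωL = j·505.2·0.02 = 0 + j10.1 Ω
  C: Z = 1/(jωC) = -j/(ω·C) = 0 - j4.212e+04 Ω
Step 3 — Parallel combination: 1/Z_total = 1/R + 1/L + 1/C; Z_total = 1.64 + j9.832 Ω = 9.968∠80.5° Ω.
Step 4 — Source phasor: V = 240∠12.9° V = 233.9 + j53.58 V.
Step 5 — Ohm's law: I = V / Z_total = (233.9 + j53.58) / (1.64 + j9.832) = 9.162 - j22.27 A.
Step 6 — Convert to polar: |I| = 24.08 A, ∠I = -67.6°.

I = 24.08∠-67.6° A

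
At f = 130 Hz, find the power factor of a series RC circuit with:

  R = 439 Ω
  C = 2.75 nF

Step 1 — Angular frequency: ω = 2π·f = 2π·130 = 816.8 rad/s.
Step 2 — Component impedances:
  R: Z = R = 439 Ω
  C: Z = 1/(jωC) = -j/(ω·C) = 0 - j4.452e+05 Ω
Step 3 — Series combination: Z_total = R + C = 439 - j4.452e+05 Ω = 4.452e+05∠-89.9° Ω.
Step 4 — Power factor: PF = cos(φ) = Re(Z)/|Z| = 439/4.452e+05 = 0.0009861.
Step 5 — Type: Im(Z) = -4.452e+05 ⇒ leading (phase φ = -89.9°).

PF = 0.0009861 (leading, φ = -89.9°)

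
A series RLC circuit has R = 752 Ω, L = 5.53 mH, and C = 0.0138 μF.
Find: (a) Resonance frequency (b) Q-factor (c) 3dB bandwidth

Step 1 — Resonance condition Im(Z)=0 gives ω₀ = 1/√(LC).
Step 2 — ω₀ = 1/√(0.00553·1.38e-08) = 1.145e+05 rad/s.
Step 3 — f₀ = ω₀/(2π) = 1.822e+04 Hz.
Step 4 — Series Q: Q = ω₀L/R = 1.145e+05·0.00553/752 = 0.8418.
Step 5 — 3dB bandwidth: Δω = ω₀/Q = 1.36e+05 rad/s; BW = Δω/(2π) = 2.164e+04 Hz.

(a) f₀ = 1.822e+04 Hz  (b) Q = 0.8418  (c) BW = 2.164e+04 Hz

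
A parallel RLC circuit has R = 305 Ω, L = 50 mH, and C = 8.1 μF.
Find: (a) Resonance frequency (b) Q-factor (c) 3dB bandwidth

Step 1 — Resonance: ω₀ = 1/√(LC) = 1/√(0.05·8.1e-06) = 1571 rad/s.
Step 2 — f₀ = ω₀/(2π) = 250.1 Hz.
Step 3 — Parallel Q: Q = R/(ω₀L) = 305/(1571·0.05) = 3.882.
Step 4 — Bandwidth: Δω = ω₀/Q = 404.8 rad/s; BW = Δω/(2π) = 64.42 Hz.

(a) f₀ = 250.1 Hz  (b) Q = 3.882  (c) BW = 64.42 Hz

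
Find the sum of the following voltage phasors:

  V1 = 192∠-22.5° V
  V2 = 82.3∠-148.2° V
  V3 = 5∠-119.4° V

Step 1 — Convert each phasor to rectangular form:
  V1 = 192·(cos(-22.5°) + j·sin(-22.5°)) = 177.4 - j73.48 V
  V2 = 82.3·(cos(-148.2°) + j·sin(-148.2°)) = -69.95 - j43.37 V
  V3 = 5·(cos(-119.4°) + j·sin(-119.4°)) = -2.455 - j4.356 V
Step 2 — Sum components: V_total = 105 - j121.2 V.
Step 3 — Convert to polar: |V_total| = 160.3 V, ∠V_total = -49.1°.

V_total = 160.3∠-49.1° V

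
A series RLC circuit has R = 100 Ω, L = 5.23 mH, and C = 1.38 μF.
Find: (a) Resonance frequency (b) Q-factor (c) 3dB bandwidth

Step 1 — Resonance: ω₀ = 1/√(LC) = 1/√(0.00523·1.38e-06) = 1.177e+04 rad/s.
Step 2 — f₀ = ω₀/(2π) = 1873 Hz.
Step 3 — Series Q: Q = ω₀L/R = 1.177e+04·0.00523/100 = 0.6156.
Step 4 — Bandwidth: Δω = ω₀/Q = 1.912e+04 rad/s; BW = Δω/(2π) = 3043 Hz.

(a) f₀ = 1873 Hz  (b) Q = 0.6156  (c) BW = 3043 Hz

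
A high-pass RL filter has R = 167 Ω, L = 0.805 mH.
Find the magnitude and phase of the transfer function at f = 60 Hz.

Step 1 — Angular frequency: ω = 2π·60 = 377 rad/s.
Step 2 — Transfer function: H(jω) = jωL/(R + jωL).
Step 3 — Numerator jωL = j·0.3035; denominator R + jωL = 167 + j0.3035.
Step 4 — H = 3.302e-06 + j0.001817.
Step 5 — Magnitude: |H| = 0.001817 (-54.8 dB); phase: φ = 89.9°.

|H| = 0.001817 (-54.8 dB), φ = 89.9°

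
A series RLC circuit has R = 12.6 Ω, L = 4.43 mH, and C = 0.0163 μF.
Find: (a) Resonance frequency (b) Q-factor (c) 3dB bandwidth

Step 1 — Resonance condition Im(Z)=0 gives ω₀ = 1/√(LC).
Step 2 — ω₀ = 1/√(0.00443·1.63e-08) = 1.177e+05 rad/s.
Step 3 — f₀ = ω₀/(2π) = 1.873e+04 Hz.
Step 4 — Series Q: Q = ω₀L/R = 1.177e+05·0.00443/12.6 = 41.37.
Step 5 — 3dB bandwidth: Δω = ω₀/Q = 2844 rad/s; BW = Δω/(2π) = 452.7 Hz.

(a) f₀ = 1.873e+04 Hz  (b) Q = 41.37  (c) BW = 452.7 Hz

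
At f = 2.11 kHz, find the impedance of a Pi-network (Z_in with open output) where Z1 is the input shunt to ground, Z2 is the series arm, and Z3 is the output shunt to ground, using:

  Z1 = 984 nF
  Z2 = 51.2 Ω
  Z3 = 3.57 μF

Step 1 — Angular frequency: ω = 2π·f = 2π·2110 = 1.326e+04 rad/s.
Step 2 — Component impedances:
  Z1: Z = 1/(jωC) = -j/(ω·C) = 0 - j76.66 Ω
  Z2: Z = R = 51.2 Ω
  Z3: Z = 1/(jωC) = -j/(ω·C) = 0 - j21.13 Ω
Step 3 — With open output, the series arm Z2 and the output shunt Z3 appear in series to ground: Z2 + Z3 = 51.2 - j21.13 Ω.
Step 4 — Parallel with input shunt Z1: Z_in = Z1 || (Z2 + Z3) = 24.69 - j29.49 Ω = 38.47∠-50.1° Ω.

Z = 24.69 - j29.49 Ω = 38.47∠-50.1° Ω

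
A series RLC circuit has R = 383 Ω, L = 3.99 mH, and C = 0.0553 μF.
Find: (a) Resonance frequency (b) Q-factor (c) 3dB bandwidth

Step 1 — Resonance: ω₀ = 1/√(LC) = 1/√(0.00399·5.53e-08) = 6.732e+04 rad/s.
Step 2 — f₀ = ω₀/(2π) = 1.071e+04 Hz.
Step 3 — Series Q: Q = ω₀L/R = 6.732e+04·0.00399/383 = 0.7013.
Step 4 — Bandwidth: Δω = ω₀/Q = 9.599e+04 rad/s; BW = Δω/(2π) = 1.528e+04 Hz.

(a) f₀ = 1.071e+04 Hz  (b) Q = 0.7013  (c) BW = 1.528e+04 Hz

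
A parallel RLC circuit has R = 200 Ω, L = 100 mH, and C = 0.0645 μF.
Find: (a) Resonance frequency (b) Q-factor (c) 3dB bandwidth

Step 1 — Resonance: ω₀ = 1/√(LC) = 1/√(0.1·6.45e-08) = 1.245e+04 rad/s.
Step 2 — f₀ = ω₀/(2π) = 1982 Hz.
Step 3 — Parallel Q: Q = R/(ω₀L) = 200/(1.245e+04·0.1) = 0.1606.
Step 4 — Bandwidth: Δω = ω₀/Q = 7.752e+04 rad/s; BW = Δω/(2π) = 1.234e+04 Hz.

(a) f₀ = 1982 Hz  (b) Q = 0.1606  (c) BW = 1.234e+04 Hz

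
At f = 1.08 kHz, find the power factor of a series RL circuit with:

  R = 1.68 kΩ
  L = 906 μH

Step 1 — Angular frequency: ω = 2π·f = 2π·1080 = 6786 rad/s.
Step 2 — Component impedances:
  R: Z = R = 1680 Ω
  L: Z = jωL = j·6786·0.000906 = 0 + j6.148 Ω
Step 3 — Series combination: Z_total = R + L = 1680 + j6.148 Ω = 1680∠0.2° Ω.
Step 4 — Power factor: PF = cos(φ) = Re(Z)/|Z| = 1680/1680 = 1.
Step 5 — Type: Im(Z) = 6.148 ⇒ lagging (phase φ = 0.2°).

PF = 1 (lagging, φ = 0.2°)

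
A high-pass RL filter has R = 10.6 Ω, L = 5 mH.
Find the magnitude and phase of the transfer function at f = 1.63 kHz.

Step 1 — Angular frequency: ω = 2π·1630 = 1.024e+04 rad/s.
Step 2 — Transfer function: H(jω) = jωL/(R + jωL).
Step 3 — Numerator jωL = j·51.21; denominator R + jωL = 10.6 + j51.21.
Step 4 — H = 0.9589 + j0.1985.
Step 5 — Magnitude: |H| = 0.9792 (-0.2 dB); phase: φ = 11.7°.

|H| = 0.9792 (-0.2 dB), φ = 11.7°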